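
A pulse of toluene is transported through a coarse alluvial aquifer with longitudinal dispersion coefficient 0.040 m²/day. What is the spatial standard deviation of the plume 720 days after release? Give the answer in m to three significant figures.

7.59 m

Dispersive spreading gives a Gaussian with σ² = 2Dt; advection only shifts the center.
σ = √(2 × 0.040 × 720) = 7.59 m.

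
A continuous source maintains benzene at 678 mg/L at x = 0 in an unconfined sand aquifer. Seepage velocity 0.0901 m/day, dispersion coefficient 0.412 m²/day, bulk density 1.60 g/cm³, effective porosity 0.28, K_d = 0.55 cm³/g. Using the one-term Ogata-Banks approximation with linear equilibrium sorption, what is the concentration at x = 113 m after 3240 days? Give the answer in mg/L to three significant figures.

Retardation factor R = 1 + ρ_b·K_d/n = 1 + 1.60 × 0.55/0.28 = 4.143.
Sorption retards both mechanisms: v_R = v/R = 0.02175 m/day, D_R = D/R = 0.09944 m²/day.
v_R·t = 0.02175 × 3240 = 70.47 m; 2√(D_R t) = 35.90 m; argument = (113 − 70.47)/35.90 = 1.185.
C = C₀ × ½·erfc(1.185) = 678 × 0.04688 = 31.8 mg/L.

31.8 mg/L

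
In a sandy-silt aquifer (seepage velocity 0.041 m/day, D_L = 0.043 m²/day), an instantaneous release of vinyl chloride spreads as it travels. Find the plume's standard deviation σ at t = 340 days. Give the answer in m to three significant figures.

Dispersive spreading gives a Gaussian with σ² = 2Dt; advection only shifts the center.
σ = √(2 × 0.043 × 340) = 5.41 m.

5.41 m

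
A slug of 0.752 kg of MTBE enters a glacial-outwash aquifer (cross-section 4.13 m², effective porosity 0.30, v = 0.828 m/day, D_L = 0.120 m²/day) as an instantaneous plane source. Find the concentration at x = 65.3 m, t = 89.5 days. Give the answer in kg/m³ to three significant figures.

For an instantaneous plane source, C(x,t) = M/(n_e·A·√(4πDt)) · exp(−(x−vt)²/(4Dt)), with n_e·A the pore (flow) area.
Plume center vt = 0.828 × 89.5 = 74.106 m, so the well at 65.3 m is 8.806 m upgradient of the peak.
√(4πDt) = 11.62 m, giving peak height M/(n_e·A·√(4πDt)) = 0.752/(0.30 × 4.13 × 11.62) = 0.05223 kg/m³.
(x−vt)²/(4Dt) = (-8.806)²/(4 × 0.120 × 89.5) = 1.805; exp(−1.805) = 0.1645.
C = 0.05223 × 0.1645 = 0.00859 kg/m³.

0.00859 kg/m³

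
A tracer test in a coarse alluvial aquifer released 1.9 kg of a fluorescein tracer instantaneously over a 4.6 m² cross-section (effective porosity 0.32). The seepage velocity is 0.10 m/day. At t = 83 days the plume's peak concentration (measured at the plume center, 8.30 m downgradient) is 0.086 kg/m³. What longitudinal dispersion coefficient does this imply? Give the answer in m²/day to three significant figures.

At the plume center C_max = M/(n_e·A·√(4πDt)), so D = M²/(4πt·(n_e·A·C_max)²).
n_e·A·C_max = 0.32 × 4.6 × 0.086 = 0.1266 kg/m.
D = 1.9²/(4π × 83 × 0.1266²) = 0.216 m²/day.

0.216 m²/day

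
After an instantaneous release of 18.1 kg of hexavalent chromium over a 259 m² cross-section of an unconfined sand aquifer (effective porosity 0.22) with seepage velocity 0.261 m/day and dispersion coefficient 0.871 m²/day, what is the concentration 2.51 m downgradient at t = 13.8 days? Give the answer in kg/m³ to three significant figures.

For an instantaneous plane source, C(x,t) = M/(n_e·A·√(4πDt)) · exp(−(x−vt)²/(4Dt)), with n_e·A the pore (flow) area.
Plume center vt = 0.261 × 13.8 = 3.6018 m, so the well at 2.51 m is 1.0918 m upgradient of the peak.
√(4πDt) = 12.29 m, giving peak height M/(n_e·A·√(4πDt)) = 18.1/(0.22 × 259 × 12.29) = 0.02585 kg/m³.
(x−vt)²/(4Dt) = (-1.0918)²/(4 × 0.871 × 13.8) = 0.02479; exp(−0.02479) = 0.9755.
C = 0.02585 × 0.9755 = 0.0252 kg/m³.

0.0252 kg/m³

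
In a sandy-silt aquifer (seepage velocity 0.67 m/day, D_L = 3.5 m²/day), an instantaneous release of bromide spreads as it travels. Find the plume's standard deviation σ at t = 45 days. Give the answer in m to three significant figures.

17.7 m

Dispersive spreading gives a Gaussian with σ² = 2Dt; advection only shifts the center.
σ = √(2 × 3.5 × 45) = 17.7 m.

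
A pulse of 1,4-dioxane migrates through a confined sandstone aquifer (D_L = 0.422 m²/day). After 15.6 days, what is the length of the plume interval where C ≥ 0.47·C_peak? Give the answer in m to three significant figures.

8.92 m

The plume is Gaussian with σ = √(2Dt) = √(2 × 0.422 × 15.6) = 3.629 m.
C/C_peak = exp(−Δx²/(2σ²)) = 0.47 ⇒ Δx = σ·√(−2 ln 0.47) = 3.629 × 1.229 = 4.460 m.
Width = 2Δx = 8.92 m.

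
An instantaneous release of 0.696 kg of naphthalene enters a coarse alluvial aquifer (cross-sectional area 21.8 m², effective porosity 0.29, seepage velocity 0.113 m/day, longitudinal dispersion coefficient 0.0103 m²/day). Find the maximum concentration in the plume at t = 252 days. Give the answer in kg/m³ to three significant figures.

The peak of an instantaneous 1D plume sits at x = vt; there the Gaussian factor is 1 and C_max = M/(n_e·A·√(4πDt)), where n_e·A is the pore area the mass is dissolved in.
√(4πDt) = √(4π × 0.0103 × 252) = 5.711 m, so C_max = 0.696/(0.29 × 21.8 × 5.711) = 0.0193 kg/m³.

0.0193 kg/m³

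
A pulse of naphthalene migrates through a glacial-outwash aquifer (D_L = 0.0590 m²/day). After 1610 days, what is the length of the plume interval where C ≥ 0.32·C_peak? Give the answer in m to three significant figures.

The plume is Gaussian with σ = √(2Dt) = √(2 × 0.0590 × 1610) = 13.78 m.
C/C_peak = exp(−Δx²/(2σ²)) = 0.32 ⇒ Δx = σ·√(−2 ln 0.32) = 13.78 × 1.510 = 20.81 m.
Width = 2Δx = 41.6 m.

41.6 m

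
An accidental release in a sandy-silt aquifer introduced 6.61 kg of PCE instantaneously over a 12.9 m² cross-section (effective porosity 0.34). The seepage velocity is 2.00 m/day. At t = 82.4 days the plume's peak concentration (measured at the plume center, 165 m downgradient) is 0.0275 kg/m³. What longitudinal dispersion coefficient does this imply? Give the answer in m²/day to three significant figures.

At the plume center C_max = M/(n_e·A·√(4πDt)), so D = M²/(4πt·(n_e·A·C_max)²).
n_e·A·C_max = 0.34 × 12.9 × 0.0275 = 0.1206 kg/m.
D = 6.61²/(4π × 82.4 × 0.1206²) = 2.90 m²/day.

2.90 m²/day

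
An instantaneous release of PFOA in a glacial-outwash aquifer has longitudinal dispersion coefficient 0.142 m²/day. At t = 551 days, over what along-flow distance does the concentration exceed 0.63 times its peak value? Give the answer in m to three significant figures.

The plume is Gaussian with σ = √(2Dt) = √(2 × 0.142 × 551) = 12.51 m.
C/C_peak = exp(−Δx²/(2σ²)) = 0.63 ⇒ Δx = σ·√(−2 ln 0.63) = 12.51 × 0.9613 = 12.03 m.
Width = 2Δx = 24.1 m.

24.1 m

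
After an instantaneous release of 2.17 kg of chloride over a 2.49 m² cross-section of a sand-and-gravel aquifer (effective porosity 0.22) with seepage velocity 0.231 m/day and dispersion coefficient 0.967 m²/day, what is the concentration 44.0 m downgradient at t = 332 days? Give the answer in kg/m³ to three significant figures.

0.0271 kg/m³

For an instantaneous plane source, C(x,t) = M/(n_e·A·√(4πDt)) · exp(−(x−vt)²/(4Dt)), with n_e·A the pore (flow) area.
Plume center vt = 0.231 × 332 = 76.692 m, so the well at 44.0 m is 32.692 m upgradient of the peak.
√(4πDt) = 63.52 m, giving peak height M/(n_e·A·√(4πDt)) = 2.17/(0.22 × 2.49 × 63.52) = 0.06236 kg/m³.
(x−vt)²/(4Dt) = (-32.692)²/(4 × 0.967 × 332) = 0.8323; exp(−0.8323) = 0.4350.
C = 0.06236 × 0.4350 = 0.0271 kg/m³.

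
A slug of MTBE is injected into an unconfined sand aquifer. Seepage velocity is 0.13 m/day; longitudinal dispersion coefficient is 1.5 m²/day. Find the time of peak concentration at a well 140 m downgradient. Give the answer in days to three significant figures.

992 days

For the 1D instantaneous-source solution, setting ∂C/∂t = 0 at fixed x gives v²t² + 2Dt − x² = 0, so t = (√(D² + v²x²) − D)/v².
√(D² + v²x²) = √(1.5² + 0.13² × 140²) = 18.26; v² = 0.0169.
t = (18.26 − 1.5)/0.0169 = 992 days (vs. the pure-advection estimate x/v = 1080 d).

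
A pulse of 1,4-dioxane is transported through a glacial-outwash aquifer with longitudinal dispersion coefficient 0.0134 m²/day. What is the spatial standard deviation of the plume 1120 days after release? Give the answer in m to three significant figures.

Dispersive spreading gives a Gaussian with σ² = 2Dt; advection only shifts the center.
σ = √(2 × 0.0134 × 1120) = 5.48 m.

5.48 m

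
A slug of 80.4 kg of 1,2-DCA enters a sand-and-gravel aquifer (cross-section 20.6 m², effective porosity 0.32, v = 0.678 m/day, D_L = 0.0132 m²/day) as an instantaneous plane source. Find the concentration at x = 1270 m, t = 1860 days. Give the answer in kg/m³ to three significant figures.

0.309 kg/m³

For an instantaneous plane source, C(x,t) = M/(n_e·A·√(4πDt)) · exp(−(x−vt)²/(4Dt)), with n_e·A the pore (flow) area.
Plume center vt = 0.678 × 1860 = 1261.08 m, so the well at 1270 m is 8.92 m downgradient of the peak.
√(4πDt) = 17.57 m, giving peak height M/(n_e·A·√(4πDt)) = 80.4/(0.32 × 20.6 × 17.57) = 0.6942 kg/m³.
(x−vt)²/(4Dt) = (8.92)²/(4 × 0.0132 × 1860) = 0.8102; exp(−0.8102) = 0.4448.
C = 0.6942 × 0.4448 = 0.309 kg/m³.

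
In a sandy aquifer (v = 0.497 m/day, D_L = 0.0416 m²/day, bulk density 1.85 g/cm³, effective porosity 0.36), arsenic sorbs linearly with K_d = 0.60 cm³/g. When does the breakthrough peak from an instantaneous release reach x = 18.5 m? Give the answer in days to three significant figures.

151 days

Retardation factor R = 1 + ρ_b·K_d/n = 1 + 1.85 × 0.60/0.36 = 4.083.
Sorption retards both mechanisms: v_R = v/R = 0.1217 m/day, D_R = D/R = 0.01019 m²/day.
Peak time from v_R²t² + 2D_R t − x² = 0: t = (√(D_R² + v_R²x²) − D_R)/v_R².
√(D_R² + v_R²x²) = √(0.01019² + 0.1217² × 18.5²) = 2.251; v_R² = 0.01481.
t = (2.251 − 0.01019)/0.01481 = 151 days.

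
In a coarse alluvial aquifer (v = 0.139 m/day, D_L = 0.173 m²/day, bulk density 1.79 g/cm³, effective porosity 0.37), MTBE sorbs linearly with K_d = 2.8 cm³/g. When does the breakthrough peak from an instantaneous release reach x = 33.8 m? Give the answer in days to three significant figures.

3410 days

Retardation factor R = 1 + ρ_b·K_d/n = 1 + 1.79 × 2.8/0.37 = 14.55.
Sorption retards both mechanisms: v_R = v/R = 0.009553 m/day, D_R = D/R = 0.01189 m²/day.
Peak time from v_R²t² + 2D_R t − x² = 0: t = (√(D_R² + v_R²x²) − D_R)/v_R².
√(D_R² + v_R²x²) = √(0.01189² + 0.009553² × 33.8²) = 0.3231; v_R² = 9.126e-05.
t = (0.3231 − 0.01189)/9.126e-05 = 3410 days.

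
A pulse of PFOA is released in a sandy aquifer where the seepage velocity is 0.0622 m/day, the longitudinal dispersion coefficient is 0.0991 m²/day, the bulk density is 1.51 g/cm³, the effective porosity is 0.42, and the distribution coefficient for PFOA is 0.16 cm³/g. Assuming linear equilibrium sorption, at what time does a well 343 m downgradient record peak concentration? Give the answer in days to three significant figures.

8650 days

Retardation factor R = 1 + ρ_b·K_d/n = 1 + 1.51 × 0.16/0.42 = 1.575.
Sorption retards both mechanisms: v_R = v/R = 0.03949 m/day, D_R = D/R = 0.06292 m²/day.
Peak time from v_R²t² + 2D_R t − x² = 0: t = (√(D_R² + v_R²x²) − D_R)/v_R².
√(D_R² + v_R²x²) = √(0.06292² + 0.03949² × 343²) = 13.55; v_R² = 0.001559.
t = (13.55 − 0.06292)/0.001559 = 8650 days.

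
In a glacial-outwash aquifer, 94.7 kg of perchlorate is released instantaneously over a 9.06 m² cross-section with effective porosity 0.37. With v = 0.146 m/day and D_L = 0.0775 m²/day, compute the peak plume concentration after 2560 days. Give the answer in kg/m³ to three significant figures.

0.566 kg/m³

The peak of an instantaneous 1D plume sits at x = vt; there the Gaussian factor is 1 and C_max = M/(n_e·A·√(4πDt)), where n_e·A is the pore area the mass is dissolved in.
√(4πDt) = √(4π × 0.0775 × 2560) = 49.93 m, so C_max = 94.7/(0.37 × 9.06 × 49.93) = 0.566 kg/m³.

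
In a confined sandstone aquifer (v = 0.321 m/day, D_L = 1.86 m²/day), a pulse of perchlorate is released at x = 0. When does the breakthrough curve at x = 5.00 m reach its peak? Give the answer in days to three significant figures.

For the 1D instantaneous-source solution, setting ∂C/∂t = 0 at fixed x gives v²t² + 2Dt − x² = 0, so t = (√(D² + v²x²) − D)/v².
√(D² + v²x²) = √(1.86² + 0.321² × 5.00²) = 2.457; v² = 0.103041.
t = (2.457 − 1.86)/0.103041 = 5.79 days (vs. the pure-advection estimate x/v = 15.6 d).

5.79 days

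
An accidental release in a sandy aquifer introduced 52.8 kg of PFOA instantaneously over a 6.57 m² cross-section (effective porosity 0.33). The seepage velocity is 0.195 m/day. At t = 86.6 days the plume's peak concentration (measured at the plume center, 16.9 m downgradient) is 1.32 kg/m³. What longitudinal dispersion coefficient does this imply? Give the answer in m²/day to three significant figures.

At the plume center C_max = M/(n_e·A·√(4πDt)), so D = M²/(4πt·(n_e·A·C_max)²).
n_e·A·C_max = 0.33 × 6.57 × 1.32 = 2.862 kg/m.
D = 52.8²/(4π × 86.6 × 2.862²) = 0.313 m²/day.

0.313 m²/day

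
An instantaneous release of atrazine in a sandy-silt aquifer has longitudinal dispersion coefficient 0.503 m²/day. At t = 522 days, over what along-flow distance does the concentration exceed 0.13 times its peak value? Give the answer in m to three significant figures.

92.6 m

The plume is Gaussian with σ = √(2Dt) = √(2 × 0.503 × 522) = 22.92 m.
C/C_peak = exp(−Δx²/(2σ²)) = 0.13 ⇒ Δx = σ·√(−2 ln 0.13) = 22.92 × 2.020 = 46.30 m.
Width = 2Δx = 92.6 m.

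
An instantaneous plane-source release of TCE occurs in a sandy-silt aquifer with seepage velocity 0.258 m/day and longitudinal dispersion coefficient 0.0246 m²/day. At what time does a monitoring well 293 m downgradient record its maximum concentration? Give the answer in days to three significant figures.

1140 days

For the 1D instantaneous-source solution, setting ∂C/∂t = 0 at fixed x gives v²t² + 2Dt − x² = 0, so t = (√(D² + v²x²) − D)/v².
√(D² + v²x²) = √(0.0246² + 0.258² × 293²) = 75.59; v² = 0.066564.
t = (75.59 − 0.0246)/0.066564 = 1140 days (vs. the pure-advection estimate x/v = 1140 d).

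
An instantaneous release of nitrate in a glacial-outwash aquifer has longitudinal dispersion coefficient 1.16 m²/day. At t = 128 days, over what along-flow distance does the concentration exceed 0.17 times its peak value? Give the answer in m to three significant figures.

The plume is Gaussian with σ = √(2Dt) = √(2 × 1.16 × 128) = 17.23 m.
C/C_peak = exp(−Δx²/(2σ²)) = 0.17 ⇒ Δx = σ·√(−2 ln 0.17) = 17.23 × 1.883 = 32.44 m.
Width = 2Δx = 64.9 m.

64.9 m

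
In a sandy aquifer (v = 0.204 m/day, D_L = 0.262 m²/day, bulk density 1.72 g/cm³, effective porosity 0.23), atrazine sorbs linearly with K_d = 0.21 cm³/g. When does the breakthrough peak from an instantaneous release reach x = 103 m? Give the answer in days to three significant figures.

1280 days

Retardation factor R = 1 + ρ_b·K_d/n = 1 + 1.72 × 0.21/0.23 = 2.570.
Sorption retards both mechanisms: v_R = v/R = 0.07938 m/day, D_R = D/R = 0.1019 m²/day.
Peak time from v_R²t² + 2D_R t − x² = 0: t = (√(D_R² + v_R²x²) − D_R)/v_R².
√(D_R² + v_R²x²) = √(0.1019² + 0.07938² × 103²) = 8.177; v_R² = 0.006301.
t = (8.177 − 0.1019)/0.006301 = 1280 days.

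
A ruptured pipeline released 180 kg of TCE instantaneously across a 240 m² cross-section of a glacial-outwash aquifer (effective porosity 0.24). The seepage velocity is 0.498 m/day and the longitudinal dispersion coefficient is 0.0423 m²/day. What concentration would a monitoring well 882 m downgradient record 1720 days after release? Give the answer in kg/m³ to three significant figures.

For an instantaneous plane source, C(x,t) = M/(n_e·A·√(4πDt)) · exp(−(x−vt)²/(4Dt)), with n_e·A the pore (flow) area.
Plume center vt = 0.498 × 1720 = 856.56 m, so the well at 882 m is 25.44 m downgradient of the peak.
√(4πDt) = 30.24 m, giving peak height M/(n_e·A·√(4πDt)) = 180/(0.24 × 240 × 30.24) = 0.1033 kg/m³.
(x−vt)²/(4Dt) = (25.44)²/(4 × 0.0423 × 1720) = 2.224; exp(−2.224) = 0.1082.
C = 0.1033 × 0.1082 = 0.0112 kg/m³.

0.0112 kg/m³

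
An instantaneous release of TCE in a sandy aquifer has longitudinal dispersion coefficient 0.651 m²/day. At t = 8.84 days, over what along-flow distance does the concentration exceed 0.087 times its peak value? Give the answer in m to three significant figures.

The plume is Gaussian with σ = √(2Dt) = √(2 × 0.651 × 8.84) = 3.393 m.
C/C_peak = exp(−Δx²/(2σ²)) = 0.087 ⇒ Δx = σ·√(−2 ln 0.087) = 3.393 × 2.210 = 7.499 m.
Width = 2Δx = 15.0 m.

15.0 m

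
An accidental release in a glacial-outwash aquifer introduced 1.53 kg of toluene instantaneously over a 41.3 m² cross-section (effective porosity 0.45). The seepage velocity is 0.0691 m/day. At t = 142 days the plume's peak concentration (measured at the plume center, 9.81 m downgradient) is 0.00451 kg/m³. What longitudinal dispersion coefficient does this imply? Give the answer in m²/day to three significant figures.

At the plume center C_max = M/(n_e·A·√(4πDt)), so D = M²/(4πt·(n_e·A·C_max)²).
n_e·A·C_max = 0.45 × 41.3 × 0.00451 = 0.08382 kg/m.
D = 1.53²/(4π × 142 × 0.08382²) = 0.187 m²/day.

0.187 m²/day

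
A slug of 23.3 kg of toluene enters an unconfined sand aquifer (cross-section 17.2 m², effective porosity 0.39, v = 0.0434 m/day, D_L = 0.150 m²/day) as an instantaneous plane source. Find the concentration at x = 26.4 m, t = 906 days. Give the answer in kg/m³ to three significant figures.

For an instantaneous plane source, C(x,t) = M/(n_e·A·√(4πDt)) · exp(−(x−vt)²/(4Dt)), with n_e·A the pore (flow) area.
Plume center vt = 0.0434 × 906 = 39.3204 m, so the well at 26.4 m is 12.9204 m upgradient of the peak.
√(4πDt) = 41.33 m, giving peak height M/(n_e·A·√(4πDt)) = 23.3/(0.39 × 17.2 × 41.33) = 0.08404 kg/m³.
(x−vt)²/(4Dt) = (-12.9204)²/(4 × 0.150 × 906) = 0.3071; exp(−0.3071) = 0.7356.
C = 0.08404 × 0.7356 = 0.0618 kg/m³.

0.0618 kg/m³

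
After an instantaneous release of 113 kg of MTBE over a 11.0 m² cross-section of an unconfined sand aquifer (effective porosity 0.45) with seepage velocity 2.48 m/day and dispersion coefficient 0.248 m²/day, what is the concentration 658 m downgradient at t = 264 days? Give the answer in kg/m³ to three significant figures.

For an instantaneous plane source, C(x,t) = M/(n_e·A·√(4πDt)) · exp(−(x−vt)²/(4Dt)), with n_e·A the pore (flow) area.
Plume center vt = 2.48 × 264 = 654.72 m, so the well at 658 m is 3.28 m downgradient of the peak.
√(4πDt) = 28.68 m, giving peak height M/(n_e·A·√(4πDt)) = 113/(0.45 × 11.0 × 28.68) = 0.7960 kg/m³.
(x−vt)²/(4Dt) = (3.28)²/(4 × 0.248 × 264) = 0.04108; exp(−0.04108) = 0.9598.
C = 0.7960 × 0.9598 = 0.764 kg/m³.

0.764 kg/m³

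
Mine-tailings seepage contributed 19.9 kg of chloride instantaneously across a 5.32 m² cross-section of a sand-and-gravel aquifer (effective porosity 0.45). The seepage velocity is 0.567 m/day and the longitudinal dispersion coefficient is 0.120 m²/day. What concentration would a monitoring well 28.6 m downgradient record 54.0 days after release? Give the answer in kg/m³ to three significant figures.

For an instantaneous plane source, C(x,t) = M/(n_e·A·√(4πDt)) · exp(−(x−vt)²/(4Dt)), with n_e·A the pore (flow) area.
Plume center vt = 0.567 × 54.0 = 30.618 m, so the well at 28.6 m is 2.018 m upgradient of the peak.
√(4πDt) = 9.024 m, giving peak height M/(n_e·A·√(4πDt)) = 19.9/(0.45 × 5.32 × 9.024) = 0.9211 kg/m³.
(x−vt)²/(4Dt) = (-2.018)²/(4 × 0.120 × 54.0) = 0.1571; exp(−0.1571) = 0.8546.
C = 0.9211 × 0.8546 = 0.787 kg/m³.

0.787 kg/m³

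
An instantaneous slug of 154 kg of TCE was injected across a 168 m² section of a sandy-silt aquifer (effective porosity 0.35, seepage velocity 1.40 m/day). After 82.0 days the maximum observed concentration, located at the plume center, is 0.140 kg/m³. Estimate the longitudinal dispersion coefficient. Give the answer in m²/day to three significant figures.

0.340 m²/day

At the plume center C_max = M/(n_e·A·√(4πDt)), so D = M²/(4πt·(n_e·A·C_max)²).
n_e·A·C_max = 0.35 × 168 × 0.140 = 8.232 kg/m.
D = 154²/(4π × 82.0 × 8.232²) = 0.340 m²/day.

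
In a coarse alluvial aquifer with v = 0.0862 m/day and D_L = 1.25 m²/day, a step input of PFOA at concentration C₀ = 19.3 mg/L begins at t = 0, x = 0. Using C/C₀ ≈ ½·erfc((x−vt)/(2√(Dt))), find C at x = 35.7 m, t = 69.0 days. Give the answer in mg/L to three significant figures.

0.227 mg/L

For a continuous step input, C/C₀ ≈ ½·erfc((x−vt)/(2√(Dt))).
vt = 0.0862 × 69.0 = 5.9478 m and 2√(Dt) = 2√(1.25 × 69.0) = 18.57 m.
Argument (x−vt)/(2√(Dt)) = (35.7 − 5.9478)/18.57 = 1.602; ½·erfc(1.602) = 0.01174.
C = 19.3 × 0.01174 = 0.227 mg/L.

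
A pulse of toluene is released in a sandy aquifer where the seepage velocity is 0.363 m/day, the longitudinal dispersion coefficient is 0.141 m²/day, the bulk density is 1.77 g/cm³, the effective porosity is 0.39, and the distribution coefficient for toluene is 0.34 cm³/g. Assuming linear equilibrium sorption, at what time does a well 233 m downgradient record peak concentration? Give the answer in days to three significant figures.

Retardation factor R = 1 + ρ_b·K_d/n = 1 + 1.77 × 0.34/0.39 = 2.543.
Sorption retards both mechanisms: v_R = v/R = 0.1427 m/day, D_R = D/R = 0.05545 m²/day.
Peak time from v_R²t² + 2D_R t − x² = 0: t = (√(D_R² + v_R²x²) − D_R)/v_R².
√(D_R² + v_R²x²) = √(0.05545² + 0.1427² × 233²) = 33.25; v_R² = 0.02036.
t = (33.25 − 0.05545)/0.02036 = 1630 days.

1630 days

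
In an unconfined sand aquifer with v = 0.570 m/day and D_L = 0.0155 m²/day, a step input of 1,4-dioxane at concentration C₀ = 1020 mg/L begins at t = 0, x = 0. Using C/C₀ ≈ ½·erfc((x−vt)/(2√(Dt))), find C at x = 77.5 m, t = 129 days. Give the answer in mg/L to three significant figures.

24.0 mg/L

For a continuous step input, C/C₀ ≈ ½·erfc((x−vt)/(2√(Dt))).
vt = 0.570 × 129 = 73.53 m and 2√(Dt) = 2√(0.0155 × 129) = 2.828 m.
Argument (x−vt)/(2√(Dt)) = (77.5 − 73.53)/2.828 = 1.404; ½·erfc(1.404) = 0.02354.
C = 1020 × 0.02354 = 24.0 mg/L.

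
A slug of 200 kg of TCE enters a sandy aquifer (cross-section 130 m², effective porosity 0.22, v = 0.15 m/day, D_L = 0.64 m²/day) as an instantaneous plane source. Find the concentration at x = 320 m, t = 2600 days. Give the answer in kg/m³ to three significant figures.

For an instantaneous plane source, C(x,t) = M/(n_e·A·√(4πDt)) · exp(−(x−vt)²/(4Dt)), with n_e·A the pore (flow) area.
Plume center vt = 0.15 × 2600 = 390 m, so the well at 320 m is 70 m upgradient of the peak.
√(4πDt) = 144.6 m, giving peak height M/(n_e·A·√(4πDt)) = 200/(0.22 × 130 × 144.6) = 0.04836 kg/m³.
(x−vt)²/(4Dt) = (-70)²/(4 × 0.64 × 2600) = 0.7362; exp(−0.7362) = 0.4789.
C = 0.04836 × 0.4789 = 0.0232 kg/m³.

0.0232 kg/m³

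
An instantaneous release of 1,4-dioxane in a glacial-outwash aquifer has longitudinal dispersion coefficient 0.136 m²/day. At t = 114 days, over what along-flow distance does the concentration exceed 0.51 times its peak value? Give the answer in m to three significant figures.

The plume is Gaussian with σ = √(2Dt) = √(2 × 0.136 × 114) = 5.568 m.
C/C_peak = exp(−Δx²/(2σ²)) = 0.51 ⇒ Δx = σ·√(−2 ln 0.51) = 5.568 × 1.160 = 6.459 m.
Width = 2Δx = 12.9 m.

12.9 m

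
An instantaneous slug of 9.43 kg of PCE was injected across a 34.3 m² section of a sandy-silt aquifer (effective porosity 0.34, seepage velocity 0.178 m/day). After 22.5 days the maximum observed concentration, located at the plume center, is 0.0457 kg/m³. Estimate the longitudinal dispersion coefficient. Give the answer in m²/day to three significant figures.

At the plume center C_max = M/(n_e·A·√(4πDt)), so D = M²/(4πt·(n_e·A·C_max)²).
n_e·A·C_max = 0.34 × 34.3 × 0.0457 = 0.5330 kg/m.
D = 9.43²/(4π × 22.5 × 0.5330²) = 1.11 m²/day.

1.11 m²/day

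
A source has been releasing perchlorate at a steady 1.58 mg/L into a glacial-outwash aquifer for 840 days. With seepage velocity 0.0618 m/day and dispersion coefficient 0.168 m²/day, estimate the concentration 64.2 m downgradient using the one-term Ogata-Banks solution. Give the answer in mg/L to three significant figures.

For a continuous step input, C/C₀ ≈ ½·erfc((x−vt)/(2√(Dt))).
vt = 0.0618 × 840 = 51.912 m and 2√(Dt) = 2√(0.168 × 840) = 23.76 m.
Argument (x−vt)/(2√(Dt)) = (64.2 − 51.912)/23.76 = 0.5172; ½·erfc(0.5172) = 0.2323.
C = 1.58 × 0.2323 = 0.367 mg/L.

0.367 mg/L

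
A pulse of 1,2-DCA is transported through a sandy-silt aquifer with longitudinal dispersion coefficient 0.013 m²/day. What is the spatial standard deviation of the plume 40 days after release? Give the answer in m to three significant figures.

1.02 m

Dispersive spreading gives a Gaussian with σ² = 2Dt; advection only shifts the center.
σ = √(2 × 0.013 × 40) = 1.02 m.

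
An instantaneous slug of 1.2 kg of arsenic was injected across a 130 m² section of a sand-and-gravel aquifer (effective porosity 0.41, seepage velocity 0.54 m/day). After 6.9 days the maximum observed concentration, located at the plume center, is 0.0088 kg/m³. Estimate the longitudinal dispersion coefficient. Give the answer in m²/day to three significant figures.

0.0755 m²/day

At the plume center C_max = M/(n_e·A·√(4πDt)), so D = M²/(4πt·(n_e·A·C_max)²).
n_e·A·C_max = 0.41 × 130 × 0.0088 = 0.4690 kg/m.
D = 1.2²/(4π × 6.9 × 0.4690²) = 0.0755 m²/day.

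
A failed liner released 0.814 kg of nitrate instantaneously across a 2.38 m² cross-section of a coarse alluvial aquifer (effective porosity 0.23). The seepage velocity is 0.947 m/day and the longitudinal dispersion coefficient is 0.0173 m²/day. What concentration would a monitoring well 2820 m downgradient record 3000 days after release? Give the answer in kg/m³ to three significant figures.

For an instantaneous plane source, C(x,t) = M/(n_e·A·√(4πDt)) · exp(−(x−vt)²/(4Dt)), with n_e·A the pore (flow) area.
Plume center vt = 0.947 × 3000 = 2841 m, so the well at 2820 m is 21 m upgradient of the peak.
√(4πDt) = 25.54 m, giving peak height M/(n_e·A·√(4πDt)) = 0.814/(0.23 × 2.38 × 25.54) = 0.05822 kg/m³.
(x−vt)²/(4Dt) = (-21)²/(4 × 0.0173 × 3000) = 2.124; exp(−2.124) = 0.1196.
C = 0.05822 × 0.1196 = 0.00696 kg/m³.

0.00696 kg/m³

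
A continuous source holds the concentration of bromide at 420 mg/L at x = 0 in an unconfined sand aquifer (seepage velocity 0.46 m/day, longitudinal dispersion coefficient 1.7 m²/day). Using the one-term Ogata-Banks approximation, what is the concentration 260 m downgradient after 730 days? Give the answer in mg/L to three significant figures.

For a continuous step input, C/C₀ ≈ ½·erfc((x−vt)/(2√(Dt))).
vt = 0.46 × 730 = 335.8 m and 2√(Dt) = 2√(1.7 × 730) = 70.46 m.
Argument (x−vt)/(2√(Dt)) = (260 − 335.8)/70.46 = -1.076; ½·erfc(-1.076) = 0.9360.
C = 420 × 0.9360 = 393 mg/L.

393 mg/L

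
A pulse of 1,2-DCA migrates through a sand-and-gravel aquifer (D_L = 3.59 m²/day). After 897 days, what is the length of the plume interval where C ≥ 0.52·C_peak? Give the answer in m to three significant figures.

The plume is Gaussian with σ = √(2Dt) = √(2 × 3.59 × 897) = 80.25 m.
C/C_peak = exp(−Δx²/(2σ²)) = 0.52 ⇒ Δx = σ·√(−2 ln 0.52) = 80.25 × 1.144 = 91.81 m.
Width = 2Δx = 184 m.

184 m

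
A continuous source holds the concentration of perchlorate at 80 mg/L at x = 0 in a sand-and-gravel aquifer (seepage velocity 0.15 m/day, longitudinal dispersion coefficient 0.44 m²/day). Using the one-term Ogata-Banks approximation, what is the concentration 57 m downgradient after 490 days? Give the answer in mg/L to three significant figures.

62.9 mg/L

For a continuous step input, C/C₀ ≈ ½·erfc((x−vt)/(2√(Dt))).
vt = 0.15 × 490 = 73.5 m and 2√(Dt) = 2√(0.44 × 490) = 29.37 m.
Argument (x−vt)/(2√(Dt)) = (57 − 73.5)/29.37 = -0.5618; ½·erfc(-0.5618) = 0.7865.
C = 80 × 0.7865 = 62.9 mg/L.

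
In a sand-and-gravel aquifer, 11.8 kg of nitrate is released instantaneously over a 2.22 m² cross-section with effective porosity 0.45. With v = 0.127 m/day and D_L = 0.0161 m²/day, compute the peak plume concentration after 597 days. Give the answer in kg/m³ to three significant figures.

1.07 kg/m³

The peak of an instantaneous 1D plume sits at x = vt; there the Gaussian factor is 1 and C_max = M/(n_e·A·√(4πDt)), where n_e·A is the pore area the mass is dissolved in.
√(4πDt) = √(4π × 0.0161 × 597) = 10.99 m, so C_max = 11.8/(0.45 × 2.22 × 10.99) = 1.07 kg/m³.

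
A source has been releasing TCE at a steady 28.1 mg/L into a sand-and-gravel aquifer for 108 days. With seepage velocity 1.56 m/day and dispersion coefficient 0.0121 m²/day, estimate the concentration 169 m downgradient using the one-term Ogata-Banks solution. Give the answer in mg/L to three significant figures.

10.5 mg/L

For a continuous step input, C/C₀ ≈ ½·erfc((x−vt)/(2√(Dt))).
vt = 1.56 × 108 = 168.48 m and 2√(Dt) = 2√(0.0121 × 108) = 2.286 m.
Argument (x−vt)/(2√(Dt)) = (169 − 168.48)/2.286 = 0.2275; ½·erfc(0.2275) = 0.3738.
C = 28.1 × 0.3738 = 10.5 mg/L.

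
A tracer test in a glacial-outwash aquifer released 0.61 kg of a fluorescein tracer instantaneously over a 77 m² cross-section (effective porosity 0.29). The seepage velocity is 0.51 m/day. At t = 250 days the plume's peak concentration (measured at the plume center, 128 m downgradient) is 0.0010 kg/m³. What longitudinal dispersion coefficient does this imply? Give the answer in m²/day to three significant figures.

0.238 m²/day

At the plume center C_max = M/(n_e·A·√(4πDt)), so D = M²/(4πt·(n_e·A·C_max)²).
n_e·A·C_max = 0.29 × 77 × 0.0010 = 0.02233 kg/m.
D = 0.61²/(4π × 250 × 0.02233²) = 0.238 m²/day.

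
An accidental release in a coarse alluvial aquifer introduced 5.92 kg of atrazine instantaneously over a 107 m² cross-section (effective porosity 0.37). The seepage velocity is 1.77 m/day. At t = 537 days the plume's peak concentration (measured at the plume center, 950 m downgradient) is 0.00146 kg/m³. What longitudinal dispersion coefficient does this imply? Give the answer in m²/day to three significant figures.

1.55 m²/day

At the plume center C_max = M/(n_e·A·√(4πDt)), so D = M²/(4πt·(n_e·A·C_max)²).
n_e·A·C_max = 0.37 × 107 × 0.00146 = 0.05780 kg/m.
D = 5.92²/(4π × 537 × 0.05780²) = 1.55 m²/day.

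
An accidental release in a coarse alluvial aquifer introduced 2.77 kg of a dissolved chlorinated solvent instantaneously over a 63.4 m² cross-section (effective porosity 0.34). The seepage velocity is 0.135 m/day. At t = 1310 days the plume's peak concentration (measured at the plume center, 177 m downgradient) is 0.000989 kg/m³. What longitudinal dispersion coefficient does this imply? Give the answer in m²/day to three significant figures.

1.03 m²/day

At the plume center C_max = M/(n_e·A·√(4πDt)), so D = M²/(4πt·(n_e·A·C_max)²).
n_e·A·C_max = 0.34 × 63.4 × 0.000989 = 0.02132 kg/m.
D = 2.77²/(4π × 1310 × 0.02132²) = 1.03 m²/day.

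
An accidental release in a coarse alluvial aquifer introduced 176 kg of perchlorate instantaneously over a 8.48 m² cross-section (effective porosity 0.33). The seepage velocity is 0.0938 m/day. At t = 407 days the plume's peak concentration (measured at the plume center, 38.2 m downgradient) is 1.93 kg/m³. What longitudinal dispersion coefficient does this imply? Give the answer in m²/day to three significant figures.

At the plume center C_max = M/(n_e·A·√(4πDt)), so D = M²/(4πt·(n_e·A·C_max)²).
n_e·A·C_max = 0.33 × 8.48 × 1.93 = 5.401 kg/m.
D = 176²/(4π × 407 × 5.401²) = 0.208 m²/day.

0.208 m²/day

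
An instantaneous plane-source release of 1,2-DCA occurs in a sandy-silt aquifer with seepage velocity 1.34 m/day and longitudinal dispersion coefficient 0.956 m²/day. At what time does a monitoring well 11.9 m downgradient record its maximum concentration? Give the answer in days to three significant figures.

For the 1D instantaneous-source solution, setting ∂C/∂t = 0 at fixed x gives v²t² + 2Dt − x² = 0, so t = (√(D² + v²x²) − D)/v².
√(D² + v²x²) = √(0.956² + 1.34² × 11.9²) = 15.97; v² = 1.7956.
t = (15.97 − 0.956)/1.7956 = 8.36 days (vs. the pure-advection estimate x/v = 8.88 d).

8.36 days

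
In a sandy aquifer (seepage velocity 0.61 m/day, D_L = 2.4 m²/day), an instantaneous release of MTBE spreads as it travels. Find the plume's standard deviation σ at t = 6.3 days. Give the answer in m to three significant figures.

Dispersive spreading gives a Gaussian with σ² = 2Dt; advection only shifts the center.
σ = √(2 × 2.4 × 6.3) = 5.50 m.

5.50 m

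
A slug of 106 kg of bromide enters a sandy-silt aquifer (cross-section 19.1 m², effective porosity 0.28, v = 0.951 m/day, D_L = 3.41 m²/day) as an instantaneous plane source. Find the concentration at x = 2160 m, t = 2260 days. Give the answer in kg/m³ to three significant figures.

0.0635 kg/m³

For an instantaneous plane source, C(x,t) = M/(n_e·A·√(4πDt)) · exp(−(x−vt)²/(4Dt)), with n_e·A the pore (flow) area.
Plume center vt = 0.951 × 2260 = 2149.26 m, so the well at 2160 m is 10.74 m downgradient of the peak.
√(4πDt) = 311.2 m, giving peak height M/(n_e·A·√(4πDt)) = 106/(0.28 × 19.1 × 311.2) = 0.06369 kg/m³.
(x−vt)²/(4Dt) = (10.74)²/(4 × 3.41 × 2260) = 0.003742; exp(−0.003742) = 0.9963.
C = 0.06369 × 0.9963 = 0.0635 kg/m³.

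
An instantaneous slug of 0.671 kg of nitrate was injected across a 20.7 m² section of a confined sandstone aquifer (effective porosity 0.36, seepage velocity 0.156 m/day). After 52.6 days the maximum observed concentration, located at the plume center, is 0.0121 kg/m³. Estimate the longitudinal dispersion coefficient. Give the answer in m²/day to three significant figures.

0.0838 m²/day

At the plume center C_max = M/(n_e·A·√(4πDt)), so D = M²/(4πt·(n_e·A·C_max)²).
n_e·A·C_max = 0.36 × 20.7 × 0.0121 = 0.09017 kg/m.
D = 0.671²/(4π × 52.6 × 0.09017²) = 0.0838 m²/day.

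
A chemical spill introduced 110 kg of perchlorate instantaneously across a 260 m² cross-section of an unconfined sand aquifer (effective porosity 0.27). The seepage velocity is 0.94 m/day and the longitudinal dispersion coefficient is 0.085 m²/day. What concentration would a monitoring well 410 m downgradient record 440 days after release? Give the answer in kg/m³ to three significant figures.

0.0663 kg/m³

For an instantaneous plane source, C(x,t) = M/(n_e·A·√(4πDt)) · exp(−(x−vt)²/(4Dt)), with n_e·A the pore (flow) area.
Plume center vt = 0.94 × 440 = 413.6 m, so the well at 410 m is 3.6 m upgradient of the peak.
√(4πDt) = 21.68 m, giving peak height M/(n_e·A·√(4πDt)) = 110/(0.27 × 260 × 21.68) = 0.07228 kg/m³.
(x−vt)²/(4Dt) = (-3.6)²/(4 × 0.085 × 440) = 0.08663; exp(−0.08663) = 0.9170.
C = 0.07228 × 0.9170 = 0.0663 kg/m³.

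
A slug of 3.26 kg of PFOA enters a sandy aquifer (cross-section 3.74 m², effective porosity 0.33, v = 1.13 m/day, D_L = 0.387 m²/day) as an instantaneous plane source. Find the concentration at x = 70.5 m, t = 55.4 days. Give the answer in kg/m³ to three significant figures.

0.0778 kg/m³

For an instantaneous plane source, C(x,t) = M/(n_e·A·√(4πDt)) · exp(−(x−vt)²/(4Dt)), with n_e·A the pore (flow) area.
Plume center vt = 1.13 × 55.4 = 62.602 m, so the well at 70.5 m is 7.898 m downgradient of the peak.
√(4πDt) = 16.41 m, giving peak height M/(n_e·A·√(4πDt)) = 3.26/(0.33 × 3.74 × 16.41) = 0.1610 kg/m³.
(x−vt)²/(4Dt) = (7.898)²/(4 × 0.387 × 55.4) = 0.7274; exp(−0.7274) = 0.4832.
C = 0.1610 × 0.4832 = 0.0778 kg/m³.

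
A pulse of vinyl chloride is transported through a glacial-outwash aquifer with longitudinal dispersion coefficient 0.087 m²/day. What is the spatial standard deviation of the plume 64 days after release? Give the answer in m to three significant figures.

3.34 m

Dispersive spreading gives a Gaussian with σ² = 2Dt; advection only shifts the center.
σ = √(2 × 0.087 × 64) = 3.34 m.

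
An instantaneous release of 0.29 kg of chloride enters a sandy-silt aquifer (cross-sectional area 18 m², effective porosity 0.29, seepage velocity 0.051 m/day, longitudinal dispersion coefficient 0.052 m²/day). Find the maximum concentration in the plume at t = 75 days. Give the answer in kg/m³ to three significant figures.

0.00794 kg/m³

The peak of an instantaneous 1D plume sits at x = vt; there the Gaussian factor is 1 and C_max = M/(n_e·A·√(4πDt)), where n_e·A is the pore area the mass is dissolved in.
√(4πDt) = √(4π × 0.052 × 75) = 7.001 m, so C_max = 0.29/(0.29 × 18 × 7.001) = 0.00794 kg/m³.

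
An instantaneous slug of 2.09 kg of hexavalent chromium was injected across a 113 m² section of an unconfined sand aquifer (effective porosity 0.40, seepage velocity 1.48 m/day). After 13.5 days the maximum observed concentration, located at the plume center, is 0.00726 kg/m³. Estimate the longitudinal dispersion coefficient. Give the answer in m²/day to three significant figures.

0.239 m²/day

At the plume center C_max = M/(n_e·A·√(4πDt)), so D = M²/(4πt·(n_e·A·C_max)²).
n_e·A·C_max = 0.40 × 113 × 0.00726 = 0.3282 kg/m.
D = 2.09²/(4π × 13.5 × 0.3282²) = 0.239 m²/day.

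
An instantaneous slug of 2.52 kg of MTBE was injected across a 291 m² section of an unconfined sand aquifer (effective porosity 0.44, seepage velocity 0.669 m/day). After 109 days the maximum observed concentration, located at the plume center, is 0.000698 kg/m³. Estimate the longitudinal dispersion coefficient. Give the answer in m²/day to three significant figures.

0.580 m²/day

At the plume center C_max = M/(n_e·A·√(4πDt)), so D = M²/(4πt·(n_e·A·C_max)²).
n_e·A·C_max = 0.44 × 291 × 0.000698 = 0.08937 kg/m.
D = 2.52²/(4π × 109 × 0.08937²) = 0.580 m²/day.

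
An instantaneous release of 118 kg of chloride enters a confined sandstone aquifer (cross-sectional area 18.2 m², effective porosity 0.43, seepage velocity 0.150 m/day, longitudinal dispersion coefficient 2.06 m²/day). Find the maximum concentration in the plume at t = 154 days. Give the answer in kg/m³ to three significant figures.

0.239 kg/m³

The peak of an instantaneous 1D plume sits at x = vt; there the Gaussian factor is 1 and C_max = M/(n_e·A·√(4πDt)), where n_e·A is the pore area the mass is dissolved in.
√(4πDt) = √(4π × 2.06 × 154) = 63.14 m, so C_max = 118/(0.43 × 18.2 × 63.14) = 0.239 kg/m³.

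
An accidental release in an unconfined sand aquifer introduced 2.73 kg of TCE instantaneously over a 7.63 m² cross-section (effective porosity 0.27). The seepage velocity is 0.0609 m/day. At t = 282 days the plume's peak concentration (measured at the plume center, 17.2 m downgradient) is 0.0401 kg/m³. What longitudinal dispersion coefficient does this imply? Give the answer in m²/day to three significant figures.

0.308 m²/day

At the plume center C_max = M/(n_e·A·√(4πDt)), so D = M²/(4πt·(n_e·A·C_max)²).
n_e·A·C_max = 0.27 × 7.63 × 0.0401 = 0.08261 kg/m.
D = 2.73²/(4π × 282 × 0.08261²) = 0.308 m²/day.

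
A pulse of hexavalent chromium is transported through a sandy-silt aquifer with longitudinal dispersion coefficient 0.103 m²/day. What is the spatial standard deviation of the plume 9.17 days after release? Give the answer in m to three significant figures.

1.37 m

Dispersive spreading gives a Gaussian with σ² = 2Dt; advection only shifts the center.
σ = √(2 × 0.103 × 9.17) = 1.37 m.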